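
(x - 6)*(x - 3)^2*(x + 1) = x^4 - 11*x^3 + 33*x^2 - 9*x - 54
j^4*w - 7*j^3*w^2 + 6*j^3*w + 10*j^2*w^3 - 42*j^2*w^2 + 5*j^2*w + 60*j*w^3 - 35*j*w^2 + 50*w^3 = (j + 5)*(j - 5*w)*(j - 2*w)*(j*w + w)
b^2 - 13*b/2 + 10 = (b - 4)*(b - 5/2)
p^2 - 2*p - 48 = (p - 8)*(p + 6)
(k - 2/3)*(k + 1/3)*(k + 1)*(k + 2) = k^4 + 8*k^3/3 + 7*k^2/9 - 4*k/3 - 4/9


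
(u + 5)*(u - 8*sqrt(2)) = u^2 - 8*sqrt(2)*u + 5*u - 40*sqrt(2)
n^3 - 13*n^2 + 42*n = n*(n - 7)*(n - 6)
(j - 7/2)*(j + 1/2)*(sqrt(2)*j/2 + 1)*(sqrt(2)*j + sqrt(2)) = j^4 - 2*j^3 + sqrt(2)*j^3 - 19*j^2/4 - 2*sqrt(2)*j^2 - 19*sqrt(2)*j/4 - 7*j/4 - 7*sqrt(2)/4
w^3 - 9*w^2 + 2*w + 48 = (w - 8)*(w - 3)*(w + 2)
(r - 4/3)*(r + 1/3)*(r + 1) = r^3 - 13*r/9 - 4/9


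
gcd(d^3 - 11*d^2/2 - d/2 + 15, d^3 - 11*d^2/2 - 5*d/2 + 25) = d - 5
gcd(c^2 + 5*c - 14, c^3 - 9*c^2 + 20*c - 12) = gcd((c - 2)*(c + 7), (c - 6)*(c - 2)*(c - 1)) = c - 2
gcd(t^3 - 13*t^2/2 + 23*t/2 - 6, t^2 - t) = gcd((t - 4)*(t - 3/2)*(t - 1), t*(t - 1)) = t - 1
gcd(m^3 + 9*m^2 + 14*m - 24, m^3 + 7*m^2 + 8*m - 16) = m^2 + 3*m - 4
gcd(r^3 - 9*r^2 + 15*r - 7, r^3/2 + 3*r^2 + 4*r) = 1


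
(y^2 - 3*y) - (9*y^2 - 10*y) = -8*y^2 + 7*y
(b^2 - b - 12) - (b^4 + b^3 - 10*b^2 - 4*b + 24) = -b^4 - b^3 + 11*b^2 + 3*b - 36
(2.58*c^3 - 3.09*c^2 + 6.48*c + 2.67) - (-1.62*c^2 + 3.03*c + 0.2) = 2.58*c^3 - 1.47*c^2 + 3.45*c + 2.47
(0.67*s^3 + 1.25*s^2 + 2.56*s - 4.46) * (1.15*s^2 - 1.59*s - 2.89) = 0.7705*s^5 + 0.3722*s^4 - 0.9798*s^3 - 12.8119*s^2 - 0.307*s + 12.8894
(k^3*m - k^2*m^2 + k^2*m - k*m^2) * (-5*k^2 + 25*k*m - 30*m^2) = -5*k^5*m + 30*k^4*m^2 - 5*k^4*m - 55*k^3*m^3 + 30*k^3*m^2 + 30*k^2*m^4 - 55*k^2*m^3 + 30*k*m^4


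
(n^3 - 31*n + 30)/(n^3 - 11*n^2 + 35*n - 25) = (n + 6)/(n - 5)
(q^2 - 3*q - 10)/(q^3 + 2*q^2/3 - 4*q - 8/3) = 3*(q - 5)/(3*q^2 - 4*q - 4)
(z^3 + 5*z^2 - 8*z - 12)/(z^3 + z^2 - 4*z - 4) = (z + 6)/(z + 2)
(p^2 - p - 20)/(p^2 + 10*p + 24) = (p - 5)/(p + 6)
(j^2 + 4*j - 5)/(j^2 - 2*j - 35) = (j - 1)/(j - 7)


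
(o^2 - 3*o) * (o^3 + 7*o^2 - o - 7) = o^5 + 4*o^4 - 22*o^3 - 4*o^2 + 21*o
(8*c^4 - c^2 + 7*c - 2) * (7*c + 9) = 56*c^5 + 72*c^4 - 7*c^3 + 40*c^2 + 49*c - 18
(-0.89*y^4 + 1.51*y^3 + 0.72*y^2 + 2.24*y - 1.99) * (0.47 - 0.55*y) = 0.4895*y^5 - 1.2488*y^4 + 0.3137*y^3 - 0.8936*y^2 + 2.1473*y - 0.9353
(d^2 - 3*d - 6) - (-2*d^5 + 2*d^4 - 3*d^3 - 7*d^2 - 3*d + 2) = 2*d^5 - 2*d^4 + 3*d^3 + 8*d^2 - 8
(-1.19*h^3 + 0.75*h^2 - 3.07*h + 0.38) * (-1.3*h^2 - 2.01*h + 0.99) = 1.547*h^5 + 1.4169*h^4 + 1.3054*h^3 + 6.4192*h^2 - 3.8031*h + 0.3762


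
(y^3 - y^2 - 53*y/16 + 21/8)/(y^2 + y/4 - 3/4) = (4*y^2 - y - 14)/(4*(y + 1))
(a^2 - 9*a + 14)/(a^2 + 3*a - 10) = (a - 7)/(a + 5)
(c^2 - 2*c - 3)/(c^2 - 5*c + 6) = (c + 1)/(c - 2)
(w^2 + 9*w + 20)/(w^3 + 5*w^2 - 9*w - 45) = (w + 4)/(w^2 - 9)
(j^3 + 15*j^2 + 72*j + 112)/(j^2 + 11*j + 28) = j + 4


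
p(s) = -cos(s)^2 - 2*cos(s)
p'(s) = 2*sin(s)*cos(s) + 2*sin(s)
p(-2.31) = 0.89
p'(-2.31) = -0.48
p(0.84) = -1.78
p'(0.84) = 2.48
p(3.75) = 0.97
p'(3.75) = -0.21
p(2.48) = 0.96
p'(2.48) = 0.26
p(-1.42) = -0.32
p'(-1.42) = -2.27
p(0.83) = -1.81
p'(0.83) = 2.47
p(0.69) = -2.14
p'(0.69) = 2.25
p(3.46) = 1.00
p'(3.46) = -0.03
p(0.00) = -3.00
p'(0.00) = 0.00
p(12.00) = -2.40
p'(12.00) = -1.98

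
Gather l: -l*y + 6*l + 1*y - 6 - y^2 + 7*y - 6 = l*(6 - y) - y^2 + 8*y - 12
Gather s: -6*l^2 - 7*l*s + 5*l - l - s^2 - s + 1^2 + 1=-6*l^2 + 4*l - s^2 + s*(-7*l - 1) + 2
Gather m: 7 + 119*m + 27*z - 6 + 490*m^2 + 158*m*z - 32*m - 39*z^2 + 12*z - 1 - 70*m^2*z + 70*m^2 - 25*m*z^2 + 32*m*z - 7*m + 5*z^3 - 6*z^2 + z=m^2*(560 - 70*z) + m*(-25*z^2 + 190*z + 80) + 5*z^3 - 45*z^2 + 40*z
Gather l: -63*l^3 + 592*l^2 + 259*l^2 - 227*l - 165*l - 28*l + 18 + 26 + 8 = -63*l^3 + 851*l^2 - 420*l + 52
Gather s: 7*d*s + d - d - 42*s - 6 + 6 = s*(7*d - 42)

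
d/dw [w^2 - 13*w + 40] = 2*w - 13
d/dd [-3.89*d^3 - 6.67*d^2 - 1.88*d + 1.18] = -11.67*d^2 - 13.34*d - 1.88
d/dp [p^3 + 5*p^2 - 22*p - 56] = 3*p^2 + 10*p - 22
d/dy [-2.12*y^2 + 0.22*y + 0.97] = 0.22 - 4.24*y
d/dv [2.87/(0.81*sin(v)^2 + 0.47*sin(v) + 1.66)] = -(4.6494*sin(v) + 1.3489)*cos(v)/(0.81*sin(v)^2 + 0.47*sin(v) + 1.66)^2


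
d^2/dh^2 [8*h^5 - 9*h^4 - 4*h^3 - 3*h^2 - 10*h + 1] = 160*h^3 - 108*h^2 - 24*h - 6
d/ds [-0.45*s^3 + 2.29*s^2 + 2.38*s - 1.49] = -1.35*s^2 + 4.58*s + 2.38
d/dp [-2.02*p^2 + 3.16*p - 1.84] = 3.16 - 4.04*p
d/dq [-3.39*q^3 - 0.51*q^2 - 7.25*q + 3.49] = -10.17*q^2 - 1.02*q - 7.25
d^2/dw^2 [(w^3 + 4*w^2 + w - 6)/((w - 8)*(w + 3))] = 140/(w^3 - 24*w^2 + 192*w - 512)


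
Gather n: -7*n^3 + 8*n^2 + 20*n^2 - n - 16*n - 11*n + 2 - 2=-7*n^3 + 28*n^2 - 28*n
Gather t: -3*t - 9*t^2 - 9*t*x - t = -9*t^2 + t*(-9*x - 4)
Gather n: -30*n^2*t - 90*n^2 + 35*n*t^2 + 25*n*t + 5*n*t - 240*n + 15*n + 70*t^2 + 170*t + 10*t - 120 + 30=n^2*(-30*t - 90) + n*(35*t^2 + 30*t - 225) + 70*t^2 + 180*t - 90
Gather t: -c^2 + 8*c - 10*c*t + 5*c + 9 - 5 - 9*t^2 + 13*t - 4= -c^2 + 13*c - 9*t^2 + t*(13 - 10*c)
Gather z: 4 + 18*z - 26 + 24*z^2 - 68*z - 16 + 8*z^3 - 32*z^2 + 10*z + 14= 8*z^3 - 8*z^2 - 40*z - 24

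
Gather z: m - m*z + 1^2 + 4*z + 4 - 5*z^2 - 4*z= -m*z + m - 5*z^2 + 5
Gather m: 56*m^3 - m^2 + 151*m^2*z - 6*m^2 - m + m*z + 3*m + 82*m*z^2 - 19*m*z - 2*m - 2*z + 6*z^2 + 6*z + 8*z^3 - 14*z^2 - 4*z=56*m^3 + m^2*(151*z - 7) + m*(82*z^2 - 18*z) + 8*z^3 - 8*z^2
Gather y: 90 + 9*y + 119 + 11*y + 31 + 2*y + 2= 22*y + 242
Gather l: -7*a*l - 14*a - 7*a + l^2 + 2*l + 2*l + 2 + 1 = -21*a + l^2 + l*(4 - 7*a) + 3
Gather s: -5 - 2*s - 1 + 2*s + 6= 0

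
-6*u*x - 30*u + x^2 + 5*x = (-6*u + x)*(x + 5)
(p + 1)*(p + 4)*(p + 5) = p^3 + 10*p^2 + 29*p + 20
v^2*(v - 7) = v^3 - 7*v^2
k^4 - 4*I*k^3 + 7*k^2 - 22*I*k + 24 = (k - 4*I)*(k - 3*I)*(k + I)*(k + 2*I)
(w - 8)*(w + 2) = w^2 - 6*w - 16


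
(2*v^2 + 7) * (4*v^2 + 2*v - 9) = 8*v^4 + 4*v^3 + 10*v^2 + 14*v - 63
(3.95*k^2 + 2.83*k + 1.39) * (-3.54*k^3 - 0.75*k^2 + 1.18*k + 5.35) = -13.983*k^5 - 12.9807*k^4 - 2.3821*k^3 + 23.4294*k^2 + 16.7807*k + 7.4365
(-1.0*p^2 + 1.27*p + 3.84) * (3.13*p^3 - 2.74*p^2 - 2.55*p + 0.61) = -3.13*p^5 + 6.7151*p^4 + 11.0894*p^3 - 14.3701*p^2 - 9.0173*p + 2.3424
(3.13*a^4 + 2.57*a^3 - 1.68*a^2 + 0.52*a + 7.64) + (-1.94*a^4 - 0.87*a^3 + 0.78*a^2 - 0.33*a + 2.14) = 1.19*a^4 + 1.7*a^3 - 0.9*a^2 + 0.19*a + 9.78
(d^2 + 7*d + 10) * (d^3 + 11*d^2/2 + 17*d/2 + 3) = d^5 + 25*d^4/2 + 57*d^3 + 235*d^2/2 + 106*d + 30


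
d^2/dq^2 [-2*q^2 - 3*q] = -4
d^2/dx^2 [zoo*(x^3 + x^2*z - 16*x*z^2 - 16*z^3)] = zoo*(x + z)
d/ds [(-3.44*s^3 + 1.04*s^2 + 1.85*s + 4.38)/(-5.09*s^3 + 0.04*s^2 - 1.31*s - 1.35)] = (5.156*s^4 + 27.8458*s^3 + 79.3782*s^2 - 3.1584*s + 3.2403)/(25.9081*s^6 - 0.4072*s^5 + 13.3374*s^4 + 13.6382*s^3 + 1.6081*s^2 + 3.537*s + 1.8225)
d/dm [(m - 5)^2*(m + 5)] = (m - 5)*(3*m + 5)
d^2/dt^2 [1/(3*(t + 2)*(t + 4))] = 2*((t + 2)^2 + (t + 2)*(t + 4) + (t + 4)^2)/(3*(t + 2)^3*(t + 4)^3)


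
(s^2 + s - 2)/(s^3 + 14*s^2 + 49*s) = (s^2 + s - 2)/(s*(s^2 + 14*s + 49))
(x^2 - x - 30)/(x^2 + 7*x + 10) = (x - 6)/(x + 2)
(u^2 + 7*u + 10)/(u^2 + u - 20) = (u + 2)/(u - 4)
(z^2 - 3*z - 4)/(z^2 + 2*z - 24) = (z + 1)/(z + 6)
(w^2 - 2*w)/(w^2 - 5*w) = (w - 2)/(w - 5)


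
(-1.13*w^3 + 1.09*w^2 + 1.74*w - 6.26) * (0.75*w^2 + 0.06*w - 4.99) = -0.8475*w^5 + 0.7497*w^4 + 7.0091*w^3 - 10.0297*w^2 - 9.0582*w + 31.2374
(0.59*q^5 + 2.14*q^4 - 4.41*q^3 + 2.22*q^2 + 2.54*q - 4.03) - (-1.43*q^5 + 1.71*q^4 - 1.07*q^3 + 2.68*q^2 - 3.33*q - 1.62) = 2.02*q^5 + 0.43*q^4 - 3.34*q^3 - 0.46*q^2 + 5.87*q - 2.41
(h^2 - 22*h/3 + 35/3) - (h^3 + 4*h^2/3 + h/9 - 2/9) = -h^3 - h^2/3 - 67*h/9 + 107/9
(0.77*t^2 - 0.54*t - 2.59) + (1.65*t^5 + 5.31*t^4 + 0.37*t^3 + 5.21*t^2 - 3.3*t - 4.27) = 1.65*t^5 + 5.31*t^4 + 0.37*t^3 + 5.98*t^2 - 3.84*t - 6.86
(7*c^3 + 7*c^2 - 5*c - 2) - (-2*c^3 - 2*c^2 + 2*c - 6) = 9*c^3 + 9*c^2 - 7*c + 4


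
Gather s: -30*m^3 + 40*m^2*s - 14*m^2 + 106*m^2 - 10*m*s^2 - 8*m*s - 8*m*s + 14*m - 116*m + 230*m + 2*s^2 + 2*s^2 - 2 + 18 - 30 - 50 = -30*m^3 + 92*m^2 + 128*m + s^2*(4 - 10*m) + s*(40*m^2 - 16*m) - 64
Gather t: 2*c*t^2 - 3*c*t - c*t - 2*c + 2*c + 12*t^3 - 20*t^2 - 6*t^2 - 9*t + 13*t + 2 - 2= 12*t^3 + t^2*(2*c - 26) + t*(4 - 4*c)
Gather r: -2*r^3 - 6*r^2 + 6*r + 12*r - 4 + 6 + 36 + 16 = -2*r^3 - 6*r^2 + 18*r + 54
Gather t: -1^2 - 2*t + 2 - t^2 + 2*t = 1 - t^2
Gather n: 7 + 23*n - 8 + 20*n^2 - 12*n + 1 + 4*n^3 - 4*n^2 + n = 4*n^3 + 16*n^2 + 12*n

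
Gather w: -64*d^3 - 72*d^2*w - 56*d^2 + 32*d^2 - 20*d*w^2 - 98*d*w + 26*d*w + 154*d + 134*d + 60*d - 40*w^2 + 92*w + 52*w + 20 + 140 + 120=-64*d^3 - 24*d^2 + 348*d + w^2*(-20*d - 40) + w*(-72*d^2 - 72*d + 144) + 280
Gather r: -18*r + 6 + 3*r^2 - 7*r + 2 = 3*r^2 - 25*r + 8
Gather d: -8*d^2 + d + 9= -8*d^2 + d + 9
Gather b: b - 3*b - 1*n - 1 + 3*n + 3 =-2*b + 2*n + 2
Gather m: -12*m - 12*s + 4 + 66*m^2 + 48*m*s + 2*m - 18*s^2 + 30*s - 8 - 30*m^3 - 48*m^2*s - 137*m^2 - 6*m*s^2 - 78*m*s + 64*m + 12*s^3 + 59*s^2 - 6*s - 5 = -30*m^3 + m^2*(-48*s - 71) + m*(-6*s^2 - 30*s + 54) + 12*s^3 + 41*s^2 + 12*s - 9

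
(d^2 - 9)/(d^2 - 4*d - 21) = (d - 3)/(d - 7)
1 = 1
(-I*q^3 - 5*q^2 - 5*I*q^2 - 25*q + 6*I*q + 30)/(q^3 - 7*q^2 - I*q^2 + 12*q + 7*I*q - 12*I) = (-I*q^3 - 5*q^2*(1 + I) + q*(-25 + 6*I) + 30)/(q^3 - q^2*(7 + I) + q*(12 + 7*I) - 12*I)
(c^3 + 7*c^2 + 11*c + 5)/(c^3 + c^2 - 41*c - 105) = (c^2 + 2*c + 1)/(c^2 - 4*c - 21)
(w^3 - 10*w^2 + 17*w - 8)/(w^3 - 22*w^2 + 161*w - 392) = (w^2 - 2*w + 1)/(w^2 - 14*w + 49)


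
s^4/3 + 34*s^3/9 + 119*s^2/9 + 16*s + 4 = (s/3 + 1)*(s + 1/3)*(s + 2)*(s + 6)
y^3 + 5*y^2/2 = y^2*(y + 5/2)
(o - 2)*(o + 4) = o^2 + 2*o - 8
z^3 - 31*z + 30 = (z - 5)*(z - 1)*(z + 6)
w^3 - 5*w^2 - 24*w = w*(w - 8)*(w + 3)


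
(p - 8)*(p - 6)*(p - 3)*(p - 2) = p^4 - 19*p^3 + 124*p^2 - 324*p + 288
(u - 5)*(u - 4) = u^2 - 9*u + 20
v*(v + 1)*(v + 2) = v^3 + 3*v^2 + 2*v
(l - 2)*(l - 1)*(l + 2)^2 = l^4 + l^3 - 6*l^2 - 4*l + 8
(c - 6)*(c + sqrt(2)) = c^2 - 6*c + sqrt(2)*c - 6*sqrt(2)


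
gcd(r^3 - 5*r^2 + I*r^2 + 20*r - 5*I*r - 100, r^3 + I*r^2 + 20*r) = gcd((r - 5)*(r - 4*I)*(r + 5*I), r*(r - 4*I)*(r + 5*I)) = r^2 + I*r + 20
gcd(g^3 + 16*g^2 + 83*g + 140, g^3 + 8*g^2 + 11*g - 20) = g^2 + 9*g + 20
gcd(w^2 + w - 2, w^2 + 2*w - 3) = w - 1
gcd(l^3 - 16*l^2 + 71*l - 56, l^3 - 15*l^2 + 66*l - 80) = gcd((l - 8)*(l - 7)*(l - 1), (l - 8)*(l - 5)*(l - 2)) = l - 8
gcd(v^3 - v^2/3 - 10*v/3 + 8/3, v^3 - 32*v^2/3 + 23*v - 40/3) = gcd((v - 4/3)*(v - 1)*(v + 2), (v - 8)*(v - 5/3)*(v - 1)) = v - 1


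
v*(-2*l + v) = -2*l*v + v^2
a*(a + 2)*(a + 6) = a^3 + 8*a^2 + 12*a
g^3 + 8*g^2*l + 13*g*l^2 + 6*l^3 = (g + l)^2*(g + 6*l)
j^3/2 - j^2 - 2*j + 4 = (j/2 + 1)*(j - 2)^2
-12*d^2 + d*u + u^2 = (-3*d + u)*(4*d + u)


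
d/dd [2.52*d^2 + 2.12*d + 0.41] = 5.04*d + 2.12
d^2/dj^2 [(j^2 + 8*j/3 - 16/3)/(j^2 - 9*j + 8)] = 10*(7*j^3 - 24*j^2 + 48*j - 80)/(3*(j^6 - 27*j^5 + 267*j^4 - 1161*j^3 + 2136*j^2 - 1728*j + 512))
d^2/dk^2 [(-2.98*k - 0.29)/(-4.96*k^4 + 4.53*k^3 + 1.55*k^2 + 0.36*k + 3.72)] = (879.753216*k^7 - 928.623104000001*k^6 + 33.9736919999999*k^5 + 188.75232*k^4 + 1134.799316*k^3 - 531.385098*k^2 - 131.446944*k - 11.250744)/(122.023936*k^12 - 334.335744*k^11 + 190.953552*k^10 + 89.430435*k^9 - 285.694233*k^8 + 463.297149*k^7 - 74.378951*k^6 - 121.221252*k^5 + 142.101396*k^4 - 200.565072*k^3 - 65.794896*k^2 - 14.945472*k - 51.478848)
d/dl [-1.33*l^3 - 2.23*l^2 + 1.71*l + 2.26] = -3.99*l^2 - 4.46*l + 1.71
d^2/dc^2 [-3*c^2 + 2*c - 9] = -6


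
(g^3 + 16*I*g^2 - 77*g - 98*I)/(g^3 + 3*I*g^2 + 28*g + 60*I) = (g^2 + 14*I*g - 49)/(g^2 + I*g + 30)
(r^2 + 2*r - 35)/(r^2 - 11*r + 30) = (r + 7)/(r - 6)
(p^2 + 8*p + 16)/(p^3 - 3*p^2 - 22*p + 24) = (p + 4)/(p^2 - 7*p + 6)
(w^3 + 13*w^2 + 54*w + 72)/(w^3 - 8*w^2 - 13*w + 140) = (w^2 + 9*w + 18)/(w^2 - 12*w + 35)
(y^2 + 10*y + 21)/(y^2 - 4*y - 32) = (y^2 + 10*y + 21)/(y^2 - 4*y - 32)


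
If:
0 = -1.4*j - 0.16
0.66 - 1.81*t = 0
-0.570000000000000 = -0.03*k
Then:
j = -0.11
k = 19.00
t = 0.36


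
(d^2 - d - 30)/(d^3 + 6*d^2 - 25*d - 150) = (d - 6)/(d^2 + d - 30)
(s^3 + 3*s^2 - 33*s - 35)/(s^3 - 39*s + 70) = (s + 1)/(s - 2)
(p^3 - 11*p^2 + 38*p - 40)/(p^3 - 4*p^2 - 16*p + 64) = (p^2 - 7*p + 10)/(p^2 - 16)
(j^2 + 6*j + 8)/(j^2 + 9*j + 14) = (j + 4)/(j + 7)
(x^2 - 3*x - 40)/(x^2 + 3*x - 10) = (x - 8)/(x - 2)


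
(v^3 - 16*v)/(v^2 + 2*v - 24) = v*(v + 4)/(v + 6)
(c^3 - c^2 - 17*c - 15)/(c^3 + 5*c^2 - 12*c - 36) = (c^3 - c^2 - 17*c - 15)/(c^3 + 5*c^2 - 12*c - 36)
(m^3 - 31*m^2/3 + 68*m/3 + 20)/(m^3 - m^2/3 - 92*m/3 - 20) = (m - 5)/(m + 5)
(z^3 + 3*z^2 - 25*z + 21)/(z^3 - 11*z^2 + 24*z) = (z^2 + 6*z - 7)/(z*(z - 8))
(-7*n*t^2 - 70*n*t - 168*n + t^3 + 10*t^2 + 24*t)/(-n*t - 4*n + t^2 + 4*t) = (-7*n*t - 42*n + t^2 + 6*t)/(-n + t)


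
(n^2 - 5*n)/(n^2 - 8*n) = (n - 5)/(n - 8)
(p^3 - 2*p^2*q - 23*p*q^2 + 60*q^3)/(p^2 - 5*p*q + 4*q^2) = (p^2 + 2*p*q - 15*q^2)/(p - q)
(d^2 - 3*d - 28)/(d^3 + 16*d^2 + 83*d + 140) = (d - 7)/(d^2 + 12*d + 35)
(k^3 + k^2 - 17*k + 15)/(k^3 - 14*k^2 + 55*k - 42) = (k^2 + 2*k - 15)/(k^2 - 13*k + 42)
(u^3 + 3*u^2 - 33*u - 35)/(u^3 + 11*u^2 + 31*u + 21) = (u - 5)/(u + 3)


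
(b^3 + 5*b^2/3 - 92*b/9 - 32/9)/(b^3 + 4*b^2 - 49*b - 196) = (9*b^2 - 21*b - 8)/(9*(b^2 - 49))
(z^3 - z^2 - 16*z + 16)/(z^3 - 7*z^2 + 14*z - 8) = (z + 4)/(z - 2)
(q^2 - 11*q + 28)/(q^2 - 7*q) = (q - 4)/q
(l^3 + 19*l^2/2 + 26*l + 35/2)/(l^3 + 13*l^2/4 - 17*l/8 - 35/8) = 4*(l + 5)/(4*l - 5)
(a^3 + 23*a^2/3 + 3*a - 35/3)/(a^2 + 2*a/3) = (3*a^3 + 23*a^2 + 9*a - 35)/(a*(3*a + 2))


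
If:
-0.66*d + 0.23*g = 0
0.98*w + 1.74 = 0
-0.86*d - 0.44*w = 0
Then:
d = 0.91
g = 2.61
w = -1.78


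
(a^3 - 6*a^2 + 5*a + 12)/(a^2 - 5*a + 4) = (a^2 - 2*a - 3)/(a - 1)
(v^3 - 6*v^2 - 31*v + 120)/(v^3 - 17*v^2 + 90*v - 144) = (v + 5)/(v - 6)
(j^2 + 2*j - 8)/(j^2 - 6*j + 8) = (j + 4)/(j - 4)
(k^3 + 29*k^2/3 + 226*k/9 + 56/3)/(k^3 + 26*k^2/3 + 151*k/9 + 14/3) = (3*k + 4)/(3*k + 1)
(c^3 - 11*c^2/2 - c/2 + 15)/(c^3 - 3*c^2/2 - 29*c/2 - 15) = (c - 2)/(c + 2)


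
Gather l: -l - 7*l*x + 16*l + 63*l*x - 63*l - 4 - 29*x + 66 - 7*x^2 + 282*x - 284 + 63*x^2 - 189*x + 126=l*(56*x - 48) + 56*x^2 + 64*x - 96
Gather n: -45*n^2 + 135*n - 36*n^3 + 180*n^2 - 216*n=-36*n^3 + 135*n^2 - 81*n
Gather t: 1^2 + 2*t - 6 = 2*t - 5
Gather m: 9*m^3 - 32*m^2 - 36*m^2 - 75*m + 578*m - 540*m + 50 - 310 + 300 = 9*m^3 - 68*m^2 - 37*m + 40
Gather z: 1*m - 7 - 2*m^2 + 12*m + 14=-2*m^2 + 13*m + 7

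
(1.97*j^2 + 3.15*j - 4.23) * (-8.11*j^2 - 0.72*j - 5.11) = -15.9767*j^4 - 26.9649*j^3 + 21.9706*j^2 - 13.0509*j + 21.6153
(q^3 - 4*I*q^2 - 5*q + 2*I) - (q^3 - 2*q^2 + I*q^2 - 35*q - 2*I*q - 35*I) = 2*q^2 - 5*I*q^2 + 30*q + 2*I*q + 37*I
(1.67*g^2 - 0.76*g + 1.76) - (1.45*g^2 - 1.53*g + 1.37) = 0.22*g^2 + 0.77*g + 0.39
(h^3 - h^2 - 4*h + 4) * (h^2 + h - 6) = h^5 - 11*h^3 + 6*h^2 + 28*h - 24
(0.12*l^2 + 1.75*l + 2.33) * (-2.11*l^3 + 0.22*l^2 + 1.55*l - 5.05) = -0.2532*l^5 - 3.6661*l^4 - 4.3453*l^3 + 2.6191*l^2 - 5.226*l - 11.7665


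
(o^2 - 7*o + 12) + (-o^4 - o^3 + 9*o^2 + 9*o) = -o^4 - o^3 + 10*o^2 + 2*o + 12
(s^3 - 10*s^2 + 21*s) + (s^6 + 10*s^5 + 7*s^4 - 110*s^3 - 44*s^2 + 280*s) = s^6 + 10*s^5 + 7*s^4 - 109*s^3 - 54*s^2 + 301*s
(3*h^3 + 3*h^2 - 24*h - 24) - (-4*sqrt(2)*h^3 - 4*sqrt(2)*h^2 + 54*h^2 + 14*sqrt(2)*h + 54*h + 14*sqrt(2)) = 3*h^3 + 4*sqrt(2)*h^3 - 51*h^2 + 4*sqrt(2)*h^2 - 78*h - 14*sqrt(2)*h - 24 - 14*sqrt(2)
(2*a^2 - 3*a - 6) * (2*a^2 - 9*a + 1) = 4*a^4 - 24*a^3 + 17*a^2 + 51*a - 6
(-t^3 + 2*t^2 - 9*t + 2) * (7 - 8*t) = 8*t^4 - 23*t^3 + 86*t^2 - 79*t + 14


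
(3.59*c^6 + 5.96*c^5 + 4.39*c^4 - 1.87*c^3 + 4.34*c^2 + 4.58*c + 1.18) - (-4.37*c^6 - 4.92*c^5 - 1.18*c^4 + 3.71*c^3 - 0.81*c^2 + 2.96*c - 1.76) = 7.96*c^6 + 10.88*c^5 + 5.57*c^4 - 5.58*c^3 + 5.15*c^2 + 1.62*c + 2.94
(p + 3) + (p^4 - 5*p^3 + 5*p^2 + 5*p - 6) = p^4 - 5*p^3 + 5*p^2 + 6*p - 3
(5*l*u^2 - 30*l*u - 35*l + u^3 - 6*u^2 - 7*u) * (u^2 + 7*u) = 5*l*u^4 + 5*l*u^3 - 245*l*u^2 - 245*l*u + u^5 + u^4 - 49*u^3 - 49*u^2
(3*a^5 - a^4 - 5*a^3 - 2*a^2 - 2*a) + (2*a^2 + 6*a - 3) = 3*a^5 - a^4 - 5*a^3 + 4*a - 3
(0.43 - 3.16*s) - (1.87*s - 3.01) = 3.44 - 5.03*s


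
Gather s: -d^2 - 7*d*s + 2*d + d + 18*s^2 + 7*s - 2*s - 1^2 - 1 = -d^2 + 3*d + 18*s^2 + s*(5 - 7*d) - 2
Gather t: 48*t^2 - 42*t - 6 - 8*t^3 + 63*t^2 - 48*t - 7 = -8*t^3 + 111*t^2 - 90*t - 13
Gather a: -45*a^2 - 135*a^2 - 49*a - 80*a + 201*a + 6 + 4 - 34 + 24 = -180*a^2 + 72*a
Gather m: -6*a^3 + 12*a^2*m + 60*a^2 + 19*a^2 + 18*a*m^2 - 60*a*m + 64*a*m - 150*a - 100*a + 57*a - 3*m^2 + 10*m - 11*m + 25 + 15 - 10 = -6*a^3 + 79*a^2 - 193*a + m^2*(18*a - 3) + m*(12*a^2 + 4*a - 1) + 30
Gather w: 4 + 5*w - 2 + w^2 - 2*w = w^2 + 3*w + 2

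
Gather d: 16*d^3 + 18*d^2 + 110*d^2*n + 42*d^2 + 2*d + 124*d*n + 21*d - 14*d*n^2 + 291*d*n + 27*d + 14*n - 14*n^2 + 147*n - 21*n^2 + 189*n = 16*d^3 + d^2*(110*n + 60) + d*(-14*n^2 + 415*n + 50) - 35*n^2 + 350*n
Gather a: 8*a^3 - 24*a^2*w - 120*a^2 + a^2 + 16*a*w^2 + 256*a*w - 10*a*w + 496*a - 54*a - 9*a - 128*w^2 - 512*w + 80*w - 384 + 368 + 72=8*a^3 + a^2*(-24*w - 119) + a*(16*w^2 + 246*w + 433) - 128*w^2 - 432*w + 56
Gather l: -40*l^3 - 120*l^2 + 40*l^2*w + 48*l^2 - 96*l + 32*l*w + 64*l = -40*l^3 + l^2*(40*w - 72) + l*(32*w - 32)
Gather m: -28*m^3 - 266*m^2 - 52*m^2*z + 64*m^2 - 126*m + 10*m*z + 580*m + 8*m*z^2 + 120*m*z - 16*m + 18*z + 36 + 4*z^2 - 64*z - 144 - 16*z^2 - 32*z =-28*m^3 + m^2*(-52*z - 202) + m*(8*z^2 + 130*z + 438) - 12*z^2 - 78*z - 108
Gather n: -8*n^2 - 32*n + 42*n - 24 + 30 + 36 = -8*n^2 + 10*n + 42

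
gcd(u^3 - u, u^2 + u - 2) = u - 1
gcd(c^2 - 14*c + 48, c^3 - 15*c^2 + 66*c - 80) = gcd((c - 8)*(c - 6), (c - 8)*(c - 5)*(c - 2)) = c - 8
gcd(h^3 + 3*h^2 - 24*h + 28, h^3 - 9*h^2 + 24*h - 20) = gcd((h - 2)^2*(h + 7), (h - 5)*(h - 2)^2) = h^2 - 4*h + 4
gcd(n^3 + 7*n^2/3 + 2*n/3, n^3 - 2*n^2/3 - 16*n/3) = n^2 + 2*n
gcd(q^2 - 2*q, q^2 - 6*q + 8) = q - 2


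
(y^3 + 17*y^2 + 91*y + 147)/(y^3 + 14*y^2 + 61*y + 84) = (y + 7)/(y + 4)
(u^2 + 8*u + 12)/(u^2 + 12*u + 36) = (u + 2)/(u + 6)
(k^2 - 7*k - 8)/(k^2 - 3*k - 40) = (k + 1)/(k + 5)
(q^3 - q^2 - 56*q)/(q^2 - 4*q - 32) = q*(q + 7)/(q + 4)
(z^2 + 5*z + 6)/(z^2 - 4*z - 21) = (z + 2)/(z - 7)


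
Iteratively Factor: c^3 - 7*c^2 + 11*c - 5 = (c - 1)*(c^2 - 6*c + 5) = (c - 5)*(c - 1)*(c - 1)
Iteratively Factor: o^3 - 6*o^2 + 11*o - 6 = (o - 3)*(o^2 - 3*o + 2) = (o - 3)*(o - 1)*(o - 2)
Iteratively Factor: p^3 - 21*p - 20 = (p - 5)*(p^2 + 5*p + 4) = (p - 5)*(p + 4)*(p + 1)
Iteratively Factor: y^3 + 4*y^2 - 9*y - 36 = (y + 3)*(y^2 + y - 12) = (y - 3)*(y + 3)*(y + 4)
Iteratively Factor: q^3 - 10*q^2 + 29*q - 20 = (q - 5)*(q^2 - 5*q + 4) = (q - 5)*(q - 1)*(q - 4)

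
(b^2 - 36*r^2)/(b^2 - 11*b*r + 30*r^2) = (-b - 6*r)/(-b + 5*r)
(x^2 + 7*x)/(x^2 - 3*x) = (x + 7)/(x - 3)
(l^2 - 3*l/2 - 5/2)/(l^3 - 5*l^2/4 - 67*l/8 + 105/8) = 4*(l + 1)/(4*l^2 + 5*l - 21)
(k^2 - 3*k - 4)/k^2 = 1 - 3/k - 4/k^2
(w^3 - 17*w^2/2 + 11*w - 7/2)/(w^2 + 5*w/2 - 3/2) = (w^2 - 8*w + 7)/(w + 3)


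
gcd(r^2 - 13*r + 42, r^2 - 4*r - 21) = r - 7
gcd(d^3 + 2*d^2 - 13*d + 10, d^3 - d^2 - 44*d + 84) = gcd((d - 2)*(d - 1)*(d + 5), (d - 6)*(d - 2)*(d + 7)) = d - 2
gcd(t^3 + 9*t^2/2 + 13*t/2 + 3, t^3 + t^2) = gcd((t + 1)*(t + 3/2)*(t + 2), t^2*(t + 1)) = t + 1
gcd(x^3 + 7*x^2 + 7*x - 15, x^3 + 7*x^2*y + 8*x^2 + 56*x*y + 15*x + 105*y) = x^2 + 8*x + 15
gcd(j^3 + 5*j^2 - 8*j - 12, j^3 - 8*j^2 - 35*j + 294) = j + 6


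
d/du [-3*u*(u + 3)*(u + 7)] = -9*u^2 - 60*u - 63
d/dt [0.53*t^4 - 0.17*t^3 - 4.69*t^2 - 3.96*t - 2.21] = 2.12*t^3 - 0.51*t^2 - 9.38*t - 3.96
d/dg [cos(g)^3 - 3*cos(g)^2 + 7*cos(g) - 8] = (-3*cos(g)^2 + 6*cos(g) - 7)*sin(g)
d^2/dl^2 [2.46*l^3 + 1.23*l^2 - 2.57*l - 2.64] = 14.76*l + 2.46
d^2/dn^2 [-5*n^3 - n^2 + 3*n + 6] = -30*n - 2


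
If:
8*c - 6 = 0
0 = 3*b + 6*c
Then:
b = -3/2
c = 3/4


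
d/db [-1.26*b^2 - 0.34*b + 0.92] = -2.52*b - 0.34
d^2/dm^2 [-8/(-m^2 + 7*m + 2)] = 16*(m^2 - 7*m - (2*m - 7)^2 - 2)/(-m^2 + 7*m + 2)^3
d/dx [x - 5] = 1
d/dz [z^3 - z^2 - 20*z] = 3*z^2 - 2*z - 20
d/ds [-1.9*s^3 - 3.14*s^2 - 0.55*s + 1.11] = -5.7*s^2 - 6.28*s - 0.55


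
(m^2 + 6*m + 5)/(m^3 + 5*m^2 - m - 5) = 1/(m - 1)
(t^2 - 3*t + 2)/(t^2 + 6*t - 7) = (t - 2)/(t + 7)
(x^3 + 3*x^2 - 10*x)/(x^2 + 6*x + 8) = x*(x^2 + 3*x - 10)/(x^2 + 6*x + 8)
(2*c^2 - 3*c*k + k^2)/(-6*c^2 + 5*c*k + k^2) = (-2*c + k)/(6*c + k)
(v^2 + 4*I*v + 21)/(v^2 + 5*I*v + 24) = (v + 7*I)/(v + 8*I)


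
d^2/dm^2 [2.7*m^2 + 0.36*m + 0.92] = 5.40000000000000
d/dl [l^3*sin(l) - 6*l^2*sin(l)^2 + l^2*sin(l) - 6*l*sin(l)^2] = l^3*cos(l) + 3*l^2*sin(l) - 6*l^2*sin(2*l) + l^2*cos(l) + 2*l*sin(l) + 6*sqrt(2)*l*cos(2*l + pi/4) - 6*l + 3*cos(2*l) - 3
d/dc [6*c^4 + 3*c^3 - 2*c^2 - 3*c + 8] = 24*c^3 + 9*c^2 - 4*c - 3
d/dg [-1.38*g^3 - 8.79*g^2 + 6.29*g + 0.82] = -4.14*g^2 - 17.58*g + 6.29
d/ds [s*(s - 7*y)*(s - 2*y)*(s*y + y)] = y*(4*s^3 - 27*s^2*y + 3*s^2 + 28*s*y^2 - 18*s*y + 14*y^2)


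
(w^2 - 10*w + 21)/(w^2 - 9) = (w - 7)/(w + 3)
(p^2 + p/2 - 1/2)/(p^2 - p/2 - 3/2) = (2*p - 1)/(2*p - 3)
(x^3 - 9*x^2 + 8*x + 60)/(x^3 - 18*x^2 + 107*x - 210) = (x + 2)/(x - 7)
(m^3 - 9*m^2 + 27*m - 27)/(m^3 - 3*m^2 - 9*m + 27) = (m - 3)/(m + 3)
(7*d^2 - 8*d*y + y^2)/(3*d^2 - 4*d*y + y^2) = (-7*d + y)/(-3*d + y)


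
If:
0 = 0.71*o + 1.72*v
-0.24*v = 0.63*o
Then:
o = 0.00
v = 0.00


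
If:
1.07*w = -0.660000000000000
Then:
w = -0.62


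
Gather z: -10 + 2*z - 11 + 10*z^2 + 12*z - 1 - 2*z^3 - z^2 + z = -2*z^3 + 9*z^2 + 15*z - 22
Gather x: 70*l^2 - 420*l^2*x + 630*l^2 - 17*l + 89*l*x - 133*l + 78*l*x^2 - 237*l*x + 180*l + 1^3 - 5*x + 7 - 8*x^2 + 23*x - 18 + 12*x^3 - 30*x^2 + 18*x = 700*l^2 + 30*l + 12*x^3 + x^2*(78*l - 38) + x*(-420*l^2 - 148*l + 36) - 10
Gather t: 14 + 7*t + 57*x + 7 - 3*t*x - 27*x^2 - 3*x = t*(7 - 3*x) - 27*x^2 + 54*x + 21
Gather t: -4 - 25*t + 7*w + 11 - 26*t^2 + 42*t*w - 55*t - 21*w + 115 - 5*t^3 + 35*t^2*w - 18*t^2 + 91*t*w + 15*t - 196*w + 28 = -5*t^3 + t^2*(35*w - 44) + t*(133*w - 65) - 210*w + 150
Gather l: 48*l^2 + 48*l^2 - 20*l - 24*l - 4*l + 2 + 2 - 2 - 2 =96*l^2 - 48*l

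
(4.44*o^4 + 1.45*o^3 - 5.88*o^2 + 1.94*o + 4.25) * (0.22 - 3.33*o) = -14.7852*o^5 - 3.8517*o^4 + 19.8994*o^3 - 7.7538*o^2 - 13.7257*o + 0.935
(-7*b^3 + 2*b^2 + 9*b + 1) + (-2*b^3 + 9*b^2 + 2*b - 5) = -9*b^3 + 11*b^2 + 11*b - 4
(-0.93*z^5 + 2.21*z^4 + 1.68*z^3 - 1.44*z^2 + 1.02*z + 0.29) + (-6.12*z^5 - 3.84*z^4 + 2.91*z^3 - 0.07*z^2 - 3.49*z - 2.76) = -7.05*z^5 - 1.63*z^4 + 4.59*z^3 - 1.51*z^2 - 2.47*z - 2.47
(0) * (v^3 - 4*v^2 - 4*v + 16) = 0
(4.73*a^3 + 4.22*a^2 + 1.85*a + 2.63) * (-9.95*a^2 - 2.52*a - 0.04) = -47.0635*a^5 - 53.9086*a^4 - 29.2311*a^3 - 30.9993*a^2 - 6.7016*a - 0.1052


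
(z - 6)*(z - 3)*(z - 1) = z^3 - 10*z^2 + 27*z - 18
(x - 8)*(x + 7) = x^2 - x - 56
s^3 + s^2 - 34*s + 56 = (s - 4)*(s - 2)*(s + 7)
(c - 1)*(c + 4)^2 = c^3 + 7*c^2 + 8*c - 16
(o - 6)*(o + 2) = o^2 - 4*o - 12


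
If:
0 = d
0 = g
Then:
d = 0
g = 0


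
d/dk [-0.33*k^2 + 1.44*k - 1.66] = 1.44 - 0.66*k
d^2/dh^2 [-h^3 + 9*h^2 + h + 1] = 18 - 6*h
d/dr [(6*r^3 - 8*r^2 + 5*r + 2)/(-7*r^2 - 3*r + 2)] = (-42*r^4 - 36*r^3 + 95*r^2 - 4*r + 16)/(49*r^4 + 42*r^3 - 19*r^2 - 12*r + 4)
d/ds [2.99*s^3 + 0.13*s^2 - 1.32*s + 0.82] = 8.97*s^2 + 0.26*s - 1.32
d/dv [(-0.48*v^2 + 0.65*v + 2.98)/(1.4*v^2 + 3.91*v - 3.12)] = (-2.7868*v^2 - 5.3488*v - 13.6798)/(1.96*v^4 + 10.948*v^3 + 6.5521*v^2 - 24.3984*v + 9.7344)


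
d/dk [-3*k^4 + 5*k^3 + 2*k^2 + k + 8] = -12*k^3 + 15*k^2 + 4*k + 1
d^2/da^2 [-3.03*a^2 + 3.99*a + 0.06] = -6.06000000000000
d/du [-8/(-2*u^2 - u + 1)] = 8*(-4*u - 1)/(2*u^2 + u - 1)^2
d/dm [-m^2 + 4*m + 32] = 4 - 2*m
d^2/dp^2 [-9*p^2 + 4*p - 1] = -18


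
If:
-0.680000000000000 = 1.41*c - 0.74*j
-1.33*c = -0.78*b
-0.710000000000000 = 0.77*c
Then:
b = -1.57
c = -0.92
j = -0.84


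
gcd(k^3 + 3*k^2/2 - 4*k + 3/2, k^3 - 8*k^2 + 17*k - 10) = k - 1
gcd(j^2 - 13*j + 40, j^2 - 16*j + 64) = j - 8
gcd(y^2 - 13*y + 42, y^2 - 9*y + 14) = y - 7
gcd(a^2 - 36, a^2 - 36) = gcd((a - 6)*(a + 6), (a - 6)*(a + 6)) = a^2 - 36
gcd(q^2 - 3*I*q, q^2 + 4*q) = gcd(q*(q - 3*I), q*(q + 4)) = q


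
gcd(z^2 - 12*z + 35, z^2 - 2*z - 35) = z - 7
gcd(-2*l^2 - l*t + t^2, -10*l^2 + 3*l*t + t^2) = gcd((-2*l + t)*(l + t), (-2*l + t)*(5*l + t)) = -2*l + t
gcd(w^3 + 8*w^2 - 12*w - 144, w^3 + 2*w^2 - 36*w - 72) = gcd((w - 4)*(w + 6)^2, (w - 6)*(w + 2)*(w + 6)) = w + 6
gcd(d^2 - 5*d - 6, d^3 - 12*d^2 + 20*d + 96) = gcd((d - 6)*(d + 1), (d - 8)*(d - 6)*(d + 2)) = d - 6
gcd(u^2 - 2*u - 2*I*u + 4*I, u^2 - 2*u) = u - 2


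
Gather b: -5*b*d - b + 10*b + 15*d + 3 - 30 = b*(9 - 5*d) + 15*d - 27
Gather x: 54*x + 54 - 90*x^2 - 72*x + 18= -90*x^2 - 18*x + 72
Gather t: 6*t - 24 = 6*t - 24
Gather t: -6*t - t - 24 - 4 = -7*t - 28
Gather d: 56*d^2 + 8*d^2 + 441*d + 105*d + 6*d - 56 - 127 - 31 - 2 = 64*d^2 + 552*d - 216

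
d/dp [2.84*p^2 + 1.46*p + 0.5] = 5.68*p + 1.46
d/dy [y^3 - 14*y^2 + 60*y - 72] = 3*y^2 - 28*y + 60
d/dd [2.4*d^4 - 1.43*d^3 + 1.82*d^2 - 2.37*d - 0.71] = 9.6*d^3 - 4.29*d^2 + 3.64*d - 2.37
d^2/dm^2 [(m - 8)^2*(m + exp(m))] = m^2*exp(m) - 12*m*exp(m) + 6*m + 34*exp(m) - 32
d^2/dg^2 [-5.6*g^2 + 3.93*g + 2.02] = -11.2000000000000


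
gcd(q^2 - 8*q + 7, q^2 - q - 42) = q - 7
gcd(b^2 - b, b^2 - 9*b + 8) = b - 1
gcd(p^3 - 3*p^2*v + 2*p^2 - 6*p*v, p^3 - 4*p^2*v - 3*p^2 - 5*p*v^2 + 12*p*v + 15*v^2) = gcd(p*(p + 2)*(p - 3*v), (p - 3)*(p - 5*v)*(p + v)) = 1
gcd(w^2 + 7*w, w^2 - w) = w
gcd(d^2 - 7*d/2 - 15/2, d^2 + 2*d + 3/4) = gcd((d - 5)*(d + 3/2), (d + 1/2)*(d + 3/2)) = d + 3/2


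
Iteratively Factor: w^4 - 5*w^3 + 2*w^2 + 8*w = (w - 4)*(w^3 - w^2 - 2*w) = (w - 4)*(w + 1)*(w^2 - 2*w) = (w - 4)*(w - 2)*(w + 1)*(w)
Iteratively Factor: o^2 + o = (o)*(o + 1)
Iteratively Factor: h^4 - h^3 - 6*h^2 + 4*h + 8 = (h - 2)*(h^3 + h^2 - 4*h - 4) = (h - 2)*(h + 1)*(h^2 - 4) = (h - 2)*(h + 1)*(h + 2)*(h - 2)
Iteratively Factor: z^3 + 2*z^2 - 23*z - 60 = (z + 3)*(z^2 - z - 20) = (z - 5)*(z + 3)*(z + 4)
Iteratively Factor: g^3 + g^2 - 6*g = (g - 2)*(g^2 + 3*g) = g*(g - 2)*(g + 3)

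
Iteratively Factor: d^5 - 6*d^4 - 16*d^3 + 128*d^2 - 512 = (d + 2)*(d^4 - 8*d^3 + 128*d - 256) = (d - 4)*(d + 2)*(d^3 - 4*d^2 - 16*d + 64) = (d - 4)*(d + 2)*(d + 4)*(d^2 - 8*d + 16) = (d - 4)^2*(d + 2)*(d + 4)*(d - 4)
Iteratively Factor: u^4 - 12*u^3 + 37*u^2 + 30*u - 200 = (u - 4)*(u^3 - 8*u^2 + 5*u + 50) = (u - 5)*(u - 4)*(u^2 - 3*u - 10) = (u - 5)^2*(u - 4)*(u + 2)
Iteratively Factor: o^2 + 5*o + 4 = (o + 4)*(o + 1)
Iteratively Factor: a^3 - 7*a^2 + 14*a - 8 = (a - 2)*(a^2 - 5*a + 4) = (a - 2)*(a - 1)*(a - 4)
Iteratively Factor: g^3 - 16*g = (g)*(g^2 - 16) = g*(g + 4)*(g - 4)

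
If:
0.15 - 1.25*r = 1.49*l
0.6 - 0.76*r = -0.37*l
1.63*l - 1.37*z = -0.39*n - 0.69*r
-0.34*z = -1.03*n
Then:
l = -0.40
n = -0.06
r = 0.60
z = -0.19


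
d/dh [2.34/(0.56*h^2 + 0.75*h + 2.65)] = (-2.6208*h - 1.755)/(0.56*h^2 + 0.75*h + 2.65)^2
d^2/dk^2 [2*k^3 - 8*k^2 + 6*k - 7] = 12*k - 16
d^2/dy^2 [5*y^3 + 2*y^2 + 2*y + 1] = 30*y + 4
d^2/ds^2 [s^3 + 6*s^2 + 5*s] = 6*s + 12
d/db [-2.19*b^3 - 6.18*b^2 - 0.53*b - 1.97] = -6.57*b^2 - 12.36*b - 0.53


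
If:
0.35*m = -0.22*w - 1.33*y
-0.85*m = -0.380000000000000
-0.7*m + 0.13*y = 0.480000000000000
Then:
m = 0.45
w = -37.59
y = 6.10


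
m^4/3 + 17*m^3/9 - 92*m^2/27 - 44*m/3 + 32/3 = (m/3 + 1)*(m - 8/3)*(m - 2/3)*(m + 6)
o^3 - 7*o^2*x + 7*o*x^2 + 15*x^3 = (o - 5*x)*(o - 3*x)*(o + x)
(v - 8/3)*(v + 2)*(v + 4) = v^3 + 10*v^2/3 - 8*v - 64/3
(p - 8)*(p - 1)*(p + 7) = p^3 - 2*p^2 - 55*p + 56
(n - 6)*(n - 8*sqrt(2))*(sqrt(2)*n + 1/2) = sqrt(2)*n^3 - 31*n^2/2 - 6*sqrt(2)*n^2 - 4*sqrt(2)*n + 93*n + 24*sqrt(2)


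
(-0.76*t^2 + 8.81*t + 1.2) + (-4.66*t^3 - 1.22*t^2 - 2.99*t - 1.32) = -4.66*t^3 - 1.98*t^2 + 5.82*t - 0.12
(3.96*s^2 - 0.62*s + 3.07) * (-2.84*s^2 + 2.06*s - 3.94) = -11.2464*s^4 + 9.9184*s^3 - 25.5984*s^2 + 8.767*s - 12.0958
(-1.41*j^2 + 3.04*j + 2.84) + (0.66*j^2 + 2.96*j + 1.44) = -0.75*j^2 + 6.0*j + 4.28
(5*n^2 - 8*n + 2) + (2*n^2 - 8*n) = 7*n^2 - 16*n + 2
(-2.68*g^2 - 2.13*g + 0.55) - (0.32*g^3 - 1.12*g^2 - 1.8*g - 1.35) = -0.32*g^3 - 1.56*g^2 - 0.33*g + 1.9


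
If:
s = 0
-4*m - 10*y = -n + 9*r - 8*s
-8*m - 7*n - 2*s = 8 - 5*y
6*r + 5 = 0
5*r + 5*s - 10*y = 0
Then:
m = 859/432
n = -401/108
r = -5/6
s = 0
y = -5/12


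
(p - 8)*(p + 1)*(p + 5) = p^3 - 2*p^2 - 43*p - 40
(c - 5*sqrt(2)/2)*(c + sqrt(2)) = c^2 - 3*sqrt(2)*c/2 - 5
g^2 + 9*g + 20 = (g + 4)*(g + 5)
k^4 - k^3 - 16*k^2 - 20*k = k*(k - 5)*(k + 2)^2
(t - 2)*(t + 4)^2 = t^3 + 6*t^2 - 32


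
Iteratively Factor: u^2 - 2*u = (u - 2)*(u)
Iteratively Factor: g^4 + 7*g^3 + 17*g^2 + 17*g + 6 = (g + 3)*(g^3 + 4*g^2 + 5*g + 2) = (g + 1)*(g + 3)*(g^2 + 3*g + 2) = (g + 1)*(g + 2)*(g + 3)*(g + 1)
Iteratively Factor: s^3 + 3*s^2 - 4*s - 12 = (s - 2)*(s^2 + 5*s + 6) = (s - 2)*(s + 3)*(s + 2)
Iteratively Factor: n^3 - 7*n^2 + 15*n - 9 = (n - 1)*(n^2 - 6*n + 9) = (n - 3)*(n - 1)*(n - 3)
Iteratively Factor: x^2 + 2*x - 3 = (x - 1)*(x + 3)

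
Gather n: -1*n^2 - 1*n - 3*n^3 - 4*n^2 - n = -3*n^3 - 5*n^2 - 2*n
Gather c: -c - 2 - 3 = -c - 5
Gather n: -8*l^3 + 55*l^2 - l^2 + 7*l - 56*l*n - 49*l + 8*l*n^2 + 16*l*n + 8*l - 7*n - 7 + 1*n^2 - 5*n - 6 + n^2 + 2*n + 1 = -8*l^3 + 54*l^2 - 34*l + n^2*(8*l + 2) + n*(-40*l - 10) - 12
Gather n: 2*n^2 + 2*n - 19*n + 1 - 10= 2*n^2 - 17*n - 9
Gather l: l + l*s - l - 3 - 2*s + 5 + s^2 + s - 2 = l*s + s^2 - s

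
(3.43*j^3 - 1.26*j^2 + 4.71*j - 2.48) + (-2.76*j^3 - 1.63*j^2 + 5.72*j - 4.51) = 0.67*j^3 - 2.89*j^2 + 10.43*j - 6.99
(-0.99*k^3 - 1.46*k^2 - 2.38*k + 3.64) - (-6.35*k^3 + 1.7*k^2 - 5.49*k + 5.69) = 5.36*k^3 - 3.16*k^2 + 3.11*k - 2.05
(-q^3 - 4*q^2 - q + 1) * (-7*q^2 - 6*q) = 7*q^5 + 34*q^4 + 31*q^3 - q^2 - 6*q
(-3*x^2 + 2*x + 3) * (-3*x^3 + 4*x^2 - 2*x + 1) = 9*x^5 - 18*x^4 + 5*x^3 + 5*x^2 - 4*x + 3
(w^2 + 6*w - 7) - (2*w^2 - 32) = -w^2 + 6*w + 25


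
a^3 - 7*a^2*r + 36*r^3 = (a - 6*r)*(a - 3*r)*(a + 2*r)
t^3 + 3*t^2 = t^2*(t + 3)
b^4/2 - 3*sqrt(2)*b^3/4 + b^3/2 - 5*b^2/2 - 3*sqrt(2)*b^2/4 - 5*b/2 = b*(b/2 + 1/2)*(b - 5*sqrt(2)/2)*(b + sqrt(2))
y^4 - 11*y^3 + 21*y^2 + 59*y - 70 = (y - 7)*(y - 5)*(y - 1)*(y + 2)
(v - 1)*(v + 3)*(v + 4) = v^3 + 6*v^2 + 5*v - 12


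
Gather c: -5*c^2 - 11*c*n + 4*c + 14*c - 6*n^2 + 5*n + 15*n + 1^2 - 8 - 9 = -5*c^2 + c*(18 - 11*n) - 6*n^2 + 20*n - 16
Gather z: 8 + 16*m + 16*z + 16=16*m + 16*z + 24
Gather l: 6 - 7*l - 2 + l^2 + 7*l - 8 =l^2 - 4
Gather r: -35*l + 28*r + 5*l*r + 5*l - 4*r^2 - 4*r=-30*l - 4*r^2 + r*(5*l + 24)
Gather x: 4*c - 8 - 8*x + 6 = 4*c - 8*x - 2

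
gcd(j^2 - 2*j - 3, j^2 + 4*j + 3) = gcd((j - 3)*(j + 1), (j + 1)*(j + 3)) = j + 1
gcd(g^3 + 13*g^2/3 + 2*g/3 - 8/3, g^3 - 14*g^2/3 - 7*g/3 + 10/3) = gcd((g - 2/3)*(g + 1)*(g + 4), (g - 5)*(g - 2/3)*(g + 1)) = g^2 + g/3 - 2/3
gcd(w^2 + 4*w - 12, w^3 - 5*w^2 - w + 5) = 1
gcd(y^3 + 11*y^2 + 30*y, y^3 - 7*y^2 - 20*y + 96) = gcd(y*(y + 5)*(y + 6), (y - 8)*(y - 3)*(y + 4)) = 1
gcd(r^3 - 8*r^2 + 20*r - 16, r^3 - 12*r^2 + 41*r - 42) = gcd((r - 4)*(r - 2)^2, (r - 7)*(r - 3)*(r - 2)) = r - 2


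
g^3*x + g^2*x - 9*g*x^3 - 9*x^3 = (g - 3*x)*(g + 3*x)*(g*x + x)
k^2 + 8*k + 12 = (k + 2)*(k + 6)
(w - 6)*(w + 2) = w^2 - 4*w - 12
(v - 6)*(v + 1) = v^2 - 5*v - 6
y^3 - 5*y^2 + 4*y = y*(y - 4)*(y - 1)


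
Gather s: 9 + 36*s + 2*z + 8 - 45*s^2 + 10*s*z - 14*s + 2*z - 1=-45*s^2 + s*(10*z + 22) + 4*z + 16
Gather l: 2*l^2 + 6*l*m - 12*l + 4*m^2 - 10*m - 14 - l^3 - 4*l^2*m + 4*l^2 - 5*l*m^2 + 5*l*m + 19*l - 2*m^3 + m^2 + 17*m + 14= -l^3 + l^2*(6 - 4*m) + l*(-5*m^2 + 11*m + 7) - 2*m^3 + 5*m^2 + 7*m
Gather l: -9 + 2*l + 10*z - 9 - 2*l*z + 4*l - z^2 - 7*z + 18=l*(6 - 2*z) - z^2 + 3*z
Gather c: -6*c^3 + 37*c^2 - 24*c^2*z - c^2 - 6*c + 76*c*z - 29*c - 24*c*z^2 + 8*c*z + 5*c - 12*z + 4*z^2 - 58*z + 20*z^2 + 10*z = -6*c^3 + c^2*(36 - 24*z) + c*(-24*z^2 + 84*z - 30) + 24*z^2 - 60*z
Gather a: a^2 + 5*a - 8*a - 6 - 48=a^2 - 3*a - 54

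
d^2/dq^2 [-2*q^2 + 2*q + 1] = -4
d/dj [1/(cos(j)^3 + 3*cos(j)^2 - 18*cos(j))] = 3*(sin(j) - 6*sin(j)/cos(j)^2 + 2*tan(j))/((cos(j) - 3)^2*(cos(j) + 6)^2)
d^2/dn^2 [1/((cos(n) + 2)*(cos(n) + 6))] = 2*(-2*sin(n)^4 + 9*sin(n)^2 + 63*cos(n) - 3*cos(3*n) + 45)/((cos(n) + 2)^3*(cos(n) + 6)^3)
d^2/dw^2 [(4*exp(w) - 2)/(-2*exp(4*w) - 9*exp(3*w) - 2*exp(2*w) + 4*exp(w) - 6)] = (-144*exp(8*w) - 664*exp(7*w) - 500*exp(6*w) + 1050*exp(5*w) + 876*exp(4*w) + 2280*exp(3*w) - 732*exp(2*w) - 160*exp(w) - 96)*exp(w)/(8*exp(12*w) + 108*exp(11*w) + 510*exp(10*w) + 897*exp(9*w) + 150*exp(8*w) - 312*exp(7*w) + 1274*exp(6*w) + 744*exp(5*w) - 912*exp(4*w) + 620*exp(3*w) + 504*exp(2*w) - 432*exp(w) + 216)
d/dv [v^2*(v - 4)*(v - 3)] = v*(4*v^2 - 21*v + 24)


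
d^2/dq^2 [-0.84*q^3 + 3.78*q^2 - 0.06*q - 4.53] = 7.56 - 5.04*q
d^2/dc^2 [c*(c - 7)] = 2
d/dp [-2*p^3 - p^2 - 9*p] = -6*p^2 - 2*p - 9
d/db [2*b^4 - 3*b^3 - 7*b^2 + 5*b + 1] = 8*b^3 - 9*b^2 - 14*b + 5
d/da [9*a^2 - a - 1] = 18*a - 1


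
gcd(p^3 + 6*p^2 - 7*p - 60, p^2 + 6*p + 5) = p + 5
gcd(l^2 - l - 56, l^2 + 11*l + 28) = l + 7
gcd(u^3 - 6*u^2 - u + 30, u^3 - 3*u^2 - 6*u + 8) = u + 2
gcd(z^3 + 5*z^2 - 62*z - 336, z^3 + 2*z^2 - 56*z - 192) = z^2 - 2*z - 48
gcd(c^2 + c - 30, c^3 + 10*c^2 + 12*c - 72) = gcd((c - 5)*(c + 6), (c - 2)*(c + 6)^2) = c + 6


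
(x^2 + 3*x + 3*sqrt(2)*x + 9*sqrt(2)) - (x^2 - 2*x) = 3*sqrt(2)*x + 5*x + 9*sqrt(2)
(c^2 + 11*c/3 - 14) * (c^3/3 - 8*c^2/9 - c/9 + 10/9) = c^5/3 + c^4/3 - 217*c^3/27 + 355*c^2/27 + 152*c/27 - 140/9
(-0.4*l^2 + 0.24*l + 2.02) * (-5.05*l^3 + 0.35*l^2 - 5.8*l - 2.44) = 2.02*l^5 - 1.352*l^4 - 7.797*l^3 + 0.291*l^2 - 12.3016*l - 4.9288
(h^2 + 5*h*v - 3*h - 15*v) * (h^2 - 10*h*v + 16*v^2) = h^4 - 5*h^3*v - 3*h^3 - 34*h^2*v^2 + 15*h^2*v + 80*h*v^3 + 102*h*v^2 - 240*v^3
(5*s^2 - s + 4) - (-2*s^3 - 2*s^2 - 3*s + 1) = 2*s^3 + 7*s^2 + 2*s + 3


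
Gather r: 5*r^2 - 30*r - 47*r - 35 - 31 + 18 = 5*r^2 - 77*r - 48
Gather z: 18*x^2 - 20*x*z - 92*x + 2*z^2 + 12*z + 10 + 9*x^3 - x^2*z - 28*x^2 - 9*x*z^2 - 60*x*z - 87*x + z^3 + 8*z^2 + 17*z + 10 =9*x^3 - 10*x^2 - 179*x + z^3 + z^2*(10 - 9*x) + z*(-x^2 - 80*x + 29) + 20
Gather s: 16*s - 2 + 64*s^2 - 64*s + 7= 64*s^2 - 48*s + 5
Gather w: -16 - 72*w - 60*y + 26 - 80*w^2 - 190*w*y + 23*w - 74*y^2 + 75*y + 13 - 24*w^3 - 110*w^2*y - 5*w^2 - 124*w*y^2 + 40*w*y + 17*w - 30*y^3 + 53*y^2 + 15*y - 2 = -24*w^3 + w^2*(-110*y - 85) + w*(-124*y^2 - 150*y - 32) - 30*y^3 - 21*y^2 + 30*y + 21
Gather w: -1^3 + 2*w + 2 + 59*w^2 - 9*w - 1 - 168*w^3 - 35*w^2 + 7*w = -168*w^3 + 24*w^2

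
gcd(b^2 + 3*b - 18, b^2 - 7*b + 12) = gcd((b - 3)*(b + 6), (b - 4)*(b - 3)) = b - 3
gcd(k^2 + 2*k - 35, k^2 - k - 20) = k - 5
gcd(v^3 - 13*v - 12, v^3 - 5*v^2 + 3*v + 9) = v + 1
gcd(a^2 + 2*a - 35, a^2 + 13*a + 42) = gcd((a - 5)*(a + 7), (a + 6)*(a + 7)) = a + 7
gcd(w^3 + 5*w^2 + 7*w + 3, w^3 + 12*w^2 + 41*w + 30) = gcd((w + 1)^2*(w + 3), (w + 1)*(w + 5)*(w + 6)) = w + 1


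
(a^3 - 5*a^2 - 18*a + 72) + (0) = a^3 - 5*a^2 - 18*a + 72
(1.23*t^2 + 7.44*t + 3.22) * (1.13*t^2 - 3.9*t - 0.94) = 1.3899*t^4 + 3.6102*t^3 - 26.5336*t^2 - 19.5516*t - 3.0268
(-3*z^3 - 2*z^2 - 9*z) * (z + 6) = -3*z^4 - 20*z^3 - 21*z^2 - 54*z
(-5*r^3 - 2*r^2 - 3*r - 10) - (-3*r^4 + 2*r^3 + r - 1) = 3*r^4 - 7*r^3 - 2*r^2 - 4*r - 9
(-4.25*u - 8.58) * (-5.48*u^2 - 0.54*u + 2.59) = 23.29*u^3 + 49.3134*u^2 - 6.3743*u - 22.2222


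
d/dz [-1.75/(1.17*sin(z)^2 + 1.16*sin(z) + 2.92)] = (4.095*sin(z) + 2.03)*cos(z)/(1.17*sin(z)^2 + 1.16*sin(z) + 2.92)^2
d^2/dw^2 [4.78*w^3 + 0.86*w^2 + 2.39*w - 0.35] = 28.68*w + 1.72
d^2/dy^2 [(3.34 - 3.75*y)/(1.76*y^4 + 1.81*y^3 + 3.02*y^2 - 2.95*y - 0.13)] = (-139.392*y^7 + 15.7836800000001*y^6 + 125.89287*y^5 + 211.046412*y^4 + 97.1393579999999*y^3 + 74.3510400000001*y^2 - 182.654448*y + 63.631518)/(5.451776*y^12 + 16.819968*y^11 + 45.362064*y^10 + 36.239053*y^9 + 20.243994*y^8 - 76.033521*y^7 - 28.682467*y^6 - 33.674841*y^5 + 79.541736*y^4 - 18.631588*y^3 - 3.240861*y^2 - 0.149565*y - 0.002197)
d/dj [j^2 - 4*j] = 2*j - 4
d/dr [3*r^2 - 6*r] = 6*r - 6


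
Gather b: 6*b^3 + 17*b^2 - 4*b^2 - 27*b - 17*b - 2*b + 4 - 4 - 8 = 6*b^3 + 13*b^2 - 46*b - 8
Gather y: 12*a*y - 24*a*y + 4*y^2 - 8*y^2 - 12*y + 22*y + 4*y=-4*y^2 + y*(14 - 12*a)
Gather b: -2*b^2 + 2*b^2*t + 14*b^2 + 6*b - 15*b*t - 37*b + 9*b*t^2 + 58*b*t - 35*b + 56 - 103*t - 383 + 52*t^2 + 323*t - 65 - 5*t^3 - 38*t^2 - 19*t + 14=b^2*(2*t + 12) + b*(9*t^2 + 43*t - 66) - 5*t^3 + 14*t^2 + 201*t - 378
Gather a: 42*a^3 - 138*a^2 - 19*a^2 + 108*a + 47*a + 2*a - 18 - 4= 42*a^3 - 157*a^2 + 157*a - 22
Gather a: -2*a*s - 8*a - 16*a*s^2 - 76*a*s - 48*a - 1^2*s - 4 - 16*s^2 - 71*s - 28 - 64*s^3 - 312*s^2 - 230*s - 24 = a*(-16*s^2 - 78*s - 56) - 64*s^3 - 328*s^2 - 302*s - 56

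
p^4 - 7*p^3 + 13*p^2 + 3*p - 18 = (p - 3)^2*(p - 2)*(p + 1)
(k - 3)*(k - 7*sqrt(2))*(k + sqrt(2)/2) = k^3 - 13*sqrt(2)*k^2/2 - 3*k^2 - 7*k + 39*sqrt(2)*k/2 + 21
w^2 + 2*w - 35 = (w - 5)*(w + 7)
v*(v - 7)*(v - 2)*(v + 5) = v^4 - 4*v^3 - 31*v^2 + 70*v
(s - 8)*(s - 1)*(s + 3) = s^3 - 6*s^2 - 19*s + 24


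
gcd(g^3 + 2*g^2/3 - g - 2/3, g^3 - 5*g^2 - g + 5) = g^2 - 1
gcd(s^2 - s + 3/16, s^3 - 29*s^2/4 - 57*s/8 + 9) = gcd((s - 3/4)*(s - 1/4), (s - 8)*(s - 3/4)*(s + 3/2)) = s - 3/4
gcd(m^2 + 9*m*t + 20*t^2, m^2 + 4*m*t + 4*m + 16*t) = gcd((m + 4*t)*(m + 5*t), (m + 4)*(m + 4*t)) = m + 4*t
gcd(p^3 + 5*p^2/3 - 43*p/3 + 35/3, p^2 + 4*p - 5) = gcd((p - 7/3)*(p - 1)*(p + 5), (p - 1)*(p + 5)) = p^2 + 4*p - 5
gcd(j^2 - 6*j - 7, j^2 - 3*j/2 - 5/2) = j + 1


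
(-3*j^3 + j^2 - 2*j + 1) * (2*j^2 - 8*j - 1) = -6*j^5 + 26*j^4 - 9*j^3 + 17*j^2 - 6*j - 1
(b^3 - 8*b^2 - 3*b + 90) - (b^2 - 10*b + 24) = b^3 - 9*b^2 + 7*b + 66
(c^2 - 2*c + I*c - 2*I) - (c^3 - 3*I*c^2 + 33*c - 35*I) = -c^3 + c^2 + 3*I*c^2 - 35*c + I*c + 33*I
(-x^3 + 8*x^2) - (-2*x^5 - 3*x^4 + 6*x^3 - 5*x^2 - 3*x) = 2*x^5 + 3*x^4 - 7*x^3 + 13*x^2 + 3*x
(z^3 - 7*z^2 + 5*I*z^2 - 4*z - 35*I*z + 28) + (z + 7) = z^3 - 7*z^2 + 5*I*z^2 - 3*z - 35*I*z + 35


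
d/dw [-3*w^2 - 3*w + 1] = -6*w - 3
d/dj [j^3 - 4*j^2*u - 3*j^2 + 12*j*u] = 3*j^2 - 8*j*u - 6*j + 12*u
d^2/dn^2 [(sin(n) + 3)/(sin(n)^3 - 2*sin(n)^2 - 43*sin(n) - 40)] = (-4*sin(n)^6 - 17*sin(n)^5 - 87*sin(n)^4 - 113*sin(n)^3 - 1263*sin(n)^2 - 1826*sin(n) + 7174)/((sin(n) - 8)^3*(sin(n) + 1)^2*(sin(n) + 5)^3)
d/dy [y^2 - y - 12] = 2*y - 1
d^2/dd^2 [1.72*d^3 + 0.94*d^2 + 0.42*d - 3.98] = 10.32*d + 1.88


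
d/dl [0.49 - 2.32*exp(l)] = -2.32*exp(l)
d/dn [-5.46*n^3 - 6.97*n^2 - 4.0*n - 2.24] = -16.38*n^2 - 13.94*n - 4.0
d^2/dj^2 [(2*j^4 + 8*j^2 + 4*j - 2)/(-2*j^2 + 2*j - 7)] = 8*(-2*j^6 + 6*j^5 - 27*j^4 + 44*j^3 - 57*j^2 + 36*j - 117)/(8*j^6 - 24*j^5 + 108*j^4 - 176*j^3 + 378*j^2 - 294*j + 343)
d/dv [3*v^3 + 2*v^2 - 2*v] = 9*v^2 + 4*v - 2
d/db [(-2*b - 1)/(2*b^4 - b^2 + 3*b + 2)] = (-4*b^4 + 2*b^2 - 6*b + (2*b + 1)*(8*b^3 - 2*b + 3) - 4)/(2*b^4 - b^2 + 3*b + 2)^2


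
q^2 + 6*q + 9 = (q + 3)^2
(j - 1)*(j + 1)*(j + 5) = j^3 + 5*j^2 - j - 5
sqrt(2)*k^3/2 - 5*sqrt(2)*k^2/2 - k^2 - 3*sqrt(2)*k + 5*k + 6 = (k - 6)*(k - sqrt(2))*(sqrt(2)*k/2 + sqrt(2)/2)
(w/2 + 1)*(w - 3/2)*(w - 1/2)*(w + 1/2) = w^4/2 + w^3/4 - 13*w^2/8 - w/16 + 3/8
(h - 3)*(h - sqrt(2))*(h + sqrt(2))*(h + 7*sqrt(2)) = h^4 - 3*h^3 + 7*sqrt(2)*h^3 - 21*sqrt(2)*h^2 - 2*h^2 - 14*sqrt(2)*h + 6*h + 42*sqrt(2)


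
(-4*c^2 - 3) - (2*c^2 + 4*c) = -6*c^2 - 4*c - 3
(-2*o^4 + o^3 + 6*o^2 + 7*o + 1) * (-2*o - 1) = 4*o^5 - 13*o^3 - 20*o^2 - 9*o - 1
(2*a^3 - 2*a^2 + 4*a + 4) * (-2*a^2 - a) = -4*a^5 + 2*a^4 - 6*a^3 - 12*a^2 - 4*a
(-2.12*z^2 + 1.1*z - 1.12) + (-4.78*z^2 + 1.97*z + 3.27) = -6.9*z^2 + 3.07*z + 2.15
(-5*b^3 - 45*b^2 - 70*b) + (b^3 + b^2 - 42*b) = -4*b^3 - 44*b^2 - 112*b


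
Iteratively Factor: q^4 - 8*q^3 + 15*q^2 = (q)*(q^3 - 8*q^2 + 15*q) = q*(q - 3)*(q^2 - 5*q) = q^2*(q - 3)*(q - 5)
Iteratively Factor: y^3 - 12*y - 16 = (y + 2)*(y^2 - 2*y - 8) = (y + 2)^2*(y - 4)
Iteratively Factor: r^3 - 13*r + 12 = (r - 1)*(r^2 + r - 12) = (r - 1)*(r + 4)*(r - 3)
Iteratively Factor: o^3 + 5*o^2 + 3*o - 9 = (o + 3)*(o^2 + 2*o - 3) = (o - 1)*(o + 3)*(o + 3)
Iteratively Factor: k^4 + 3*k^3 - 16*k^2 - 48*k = (k + 3)*(k^3 - 16*k) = (k - 4)*(k + 3)*(k^2 + 4*k) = (k - 4)*(k + 3)*(k + 4)*(k)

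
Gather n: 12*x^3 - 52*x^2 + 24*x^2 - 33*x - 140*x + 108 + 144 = 12*x^3 - 28*x^2 - 173*x + 252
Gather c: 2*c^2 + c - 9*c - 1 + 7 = 2*c^2 - 8*c + 6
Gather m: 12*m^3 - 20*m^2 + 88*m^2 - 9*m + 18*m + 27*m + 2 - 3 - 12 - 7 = 12*m^3 + 68*m^2 + 36*m - 20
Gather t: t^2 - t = t^2 - t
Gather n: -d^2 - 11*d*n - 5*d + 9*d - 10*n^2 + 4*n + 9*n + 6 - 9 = -d^2 + 4*d - 10*n^2 + n*(13 - 11*d) - 3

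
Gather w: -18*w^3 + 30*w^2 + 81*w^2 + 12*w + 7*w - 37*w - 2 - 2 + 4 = -18*w^3 + 111*w^2 - 18*w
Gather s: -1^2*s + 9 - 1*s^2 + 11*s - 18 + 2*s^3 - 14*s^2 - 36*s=2*s^3 - 15*s^2 - 26*s - 9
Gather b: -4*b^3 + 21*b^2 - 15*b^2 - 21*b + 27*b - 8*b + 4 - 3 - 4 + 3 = -4*b^3 + 6*b^2 - 2*b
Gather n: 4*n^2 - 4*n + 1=4*n^2 - 4*n + 1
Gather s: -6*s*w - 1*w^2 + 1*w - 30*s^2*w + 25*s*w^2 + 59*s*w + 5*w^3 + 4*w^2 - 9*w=-30*s^2*w + s*(25*w^2 + 53*w) + 5*w^3 + 3*w^2 - 8*w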